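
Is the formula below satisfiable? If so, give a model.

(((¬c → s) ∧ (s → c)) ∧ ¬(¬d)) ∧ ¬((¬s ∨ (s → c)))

UNSATISFIABLE

Case s = True: the formula simplifies to (c ∧ ¬(¬d)) ∧ ¬c.
  c = True: the conjunct ¬c is False.
  c = False: the conjunct c is False.
Case s = False: the conjunct ¬((¬s ∨ (s → c))) becomes ¬((True ∨ True)) = False.
Both cases fail — unsatisfiable.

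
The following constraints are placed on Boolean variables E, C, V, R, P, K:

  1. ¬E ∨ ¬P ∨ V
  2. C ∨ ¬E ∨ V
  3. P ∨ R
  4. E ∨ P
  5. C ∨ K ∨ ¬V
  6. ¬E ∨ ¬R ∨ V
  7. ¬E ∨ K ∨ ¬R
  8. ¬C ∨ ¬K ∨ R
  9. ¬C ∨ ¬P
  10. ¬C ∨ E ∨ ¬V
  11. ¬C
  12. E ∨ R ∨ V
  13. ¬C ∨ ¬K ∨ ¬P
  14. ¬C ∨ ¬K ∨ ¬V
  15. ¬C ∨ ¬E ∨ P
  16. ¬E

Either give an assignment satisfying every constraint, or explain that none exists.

Unit clause (¬C) forces C = False.
Unit clause (¬E) forces E = False.
In (E ∨ P) only P is left, so P = True.
Set V = False.
  then (E ∨ R ∨ V) forces R = True.
Set K = True.
All clauses satisfied.

E = False, C = False, V = False, R = True, P = True, K = True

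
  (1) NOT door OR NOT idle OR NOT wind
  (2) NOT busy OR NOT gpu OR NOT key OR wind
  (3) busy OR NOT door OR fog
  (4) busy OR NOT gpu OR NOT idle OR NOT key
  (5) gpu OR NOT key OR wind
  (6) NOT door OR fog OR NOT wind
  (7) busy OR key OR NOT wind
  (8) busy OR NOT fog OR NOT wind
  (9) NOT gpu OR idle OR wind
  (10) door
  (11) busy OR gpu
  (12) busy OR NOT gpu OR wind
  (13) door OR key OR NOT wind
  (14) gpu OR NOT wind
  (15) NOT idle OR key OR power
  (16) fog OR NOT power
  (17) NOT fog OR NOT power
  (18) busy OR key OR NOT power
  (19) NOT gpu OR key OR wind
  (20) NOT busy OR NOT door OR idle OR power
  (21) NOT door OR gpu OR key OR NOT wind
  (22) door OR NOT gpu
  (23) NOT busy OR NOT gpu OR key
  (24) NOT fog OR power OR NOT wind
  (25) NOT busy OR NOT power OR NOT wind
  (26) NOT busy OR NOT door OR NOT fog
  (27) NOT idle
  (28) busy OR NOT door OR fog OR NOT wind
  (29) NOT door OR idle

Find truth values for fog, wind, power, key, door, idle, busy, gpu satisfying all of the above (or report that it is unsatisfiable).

No satisfying assignment exists.

Case door = True:
  (NOT idle) forces idle = False.
  Clause (NOT door OR idle) is falsified — contradiction.
Case door = False:
  Clause (door) is falsified — contradiction.
Both cases fail, so the formula is unsatisfiable.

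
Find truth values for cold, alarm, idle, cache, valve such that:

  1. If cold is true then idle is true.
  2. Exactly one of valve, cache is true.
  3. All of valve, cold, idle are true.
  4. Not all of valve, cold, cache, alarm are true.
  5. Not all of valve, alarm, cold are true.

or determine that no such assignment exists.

cold = True, alarm = False, idle = True, cache = False, valve = True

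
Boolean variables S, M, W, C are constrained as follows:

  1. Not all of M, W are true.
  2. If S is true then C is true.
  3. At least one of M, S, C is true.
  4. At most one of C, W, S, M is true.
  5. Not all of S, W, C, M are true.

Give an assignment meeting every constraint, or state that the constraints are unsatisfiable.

S = False; M = True; W = False; C = False

  (1) {M, W}: 1/2 true — not all ✓
  (2) S=F ⇒ C: vacuous ✓
  (3) {M, S, C}: 1 true — at least one ✓
  (4) {C, W, S, M}: 1 true — at most one ✓
  (5) {S, W, C, M}: 1/4 true — not all ✓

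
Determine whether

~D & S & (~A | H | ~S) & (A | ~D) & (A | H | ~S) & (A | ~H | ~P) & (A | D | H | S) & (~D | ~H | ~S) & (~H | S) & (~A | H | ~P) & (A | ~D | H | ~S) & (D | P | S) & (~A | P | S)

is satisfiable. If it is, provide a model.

P=F, S=T, H=T, D=F, A=T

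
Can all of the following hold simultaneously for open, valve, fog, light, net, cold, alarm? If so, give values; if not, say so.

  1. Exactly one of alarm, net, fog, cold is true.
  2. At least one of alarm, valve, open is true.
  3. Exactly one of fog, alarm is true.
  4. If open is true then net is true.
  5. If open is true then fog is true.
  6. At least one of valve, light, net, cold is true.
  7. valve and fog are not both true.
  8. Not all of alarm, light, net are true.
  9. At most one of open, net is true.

open: False, valve: True, fog: False, light: False, net: False, cold: False, alarm: True

  (1) {alarm, net, fog, cold}: 1 true — exactly one ✓
  (2) {alarm, valve, open}: 2 true — at least one ✓
  (3) {fog, alarm}: 1 true — exactly one ✓
  (4) open=F ⇒ net: vacuous ✓
  (5) open=F ⇒ fog: vacuous ✓
  (6) {valve, light, net, cold}: 1 true — at least one ✓
  (7) valve=T, fog=F — not both ✓
  (8) {alarm, light, net}: 1/3 true — not all ✓
  (9) {open, net}: 0 true — at most one ✓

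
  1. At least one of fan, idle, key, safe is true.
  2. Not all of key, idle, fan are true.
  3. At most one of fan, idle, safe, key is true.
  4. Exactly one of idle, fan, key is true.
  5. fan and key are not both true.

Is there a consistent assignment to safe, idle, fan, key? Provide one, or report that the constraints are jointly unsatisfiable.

safe = False, idle = False, fan = False, key = True

  (1) {fan, idle, key, safe}: 1 true — at least one ✓
  (2) {key, idle, fan}: 1/3 true — not all ✓
  (3) {fan, idle, safe, key}: 1 true — at most one ✓
  (4) {idle, fan, key}: 1 true — exactly one ✓
  (5) fan=F, key=T — not both ✓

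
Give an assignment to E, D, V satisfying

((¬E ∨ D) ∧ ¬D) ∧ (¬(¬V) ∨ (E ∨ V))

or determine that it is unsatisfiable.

E = False, D = False, V = True

  (¬E ∨ D) ∧ ¬D = True
    ¬E ∨ D = True
      ¬E = True
    ¬D = True
  ¬(¬V) ∨ (E ∨ V) = True
    ¬(¬V) = True
      ¬V = False
    E ∨ V = True
Both conjuncts True, so the formula holds.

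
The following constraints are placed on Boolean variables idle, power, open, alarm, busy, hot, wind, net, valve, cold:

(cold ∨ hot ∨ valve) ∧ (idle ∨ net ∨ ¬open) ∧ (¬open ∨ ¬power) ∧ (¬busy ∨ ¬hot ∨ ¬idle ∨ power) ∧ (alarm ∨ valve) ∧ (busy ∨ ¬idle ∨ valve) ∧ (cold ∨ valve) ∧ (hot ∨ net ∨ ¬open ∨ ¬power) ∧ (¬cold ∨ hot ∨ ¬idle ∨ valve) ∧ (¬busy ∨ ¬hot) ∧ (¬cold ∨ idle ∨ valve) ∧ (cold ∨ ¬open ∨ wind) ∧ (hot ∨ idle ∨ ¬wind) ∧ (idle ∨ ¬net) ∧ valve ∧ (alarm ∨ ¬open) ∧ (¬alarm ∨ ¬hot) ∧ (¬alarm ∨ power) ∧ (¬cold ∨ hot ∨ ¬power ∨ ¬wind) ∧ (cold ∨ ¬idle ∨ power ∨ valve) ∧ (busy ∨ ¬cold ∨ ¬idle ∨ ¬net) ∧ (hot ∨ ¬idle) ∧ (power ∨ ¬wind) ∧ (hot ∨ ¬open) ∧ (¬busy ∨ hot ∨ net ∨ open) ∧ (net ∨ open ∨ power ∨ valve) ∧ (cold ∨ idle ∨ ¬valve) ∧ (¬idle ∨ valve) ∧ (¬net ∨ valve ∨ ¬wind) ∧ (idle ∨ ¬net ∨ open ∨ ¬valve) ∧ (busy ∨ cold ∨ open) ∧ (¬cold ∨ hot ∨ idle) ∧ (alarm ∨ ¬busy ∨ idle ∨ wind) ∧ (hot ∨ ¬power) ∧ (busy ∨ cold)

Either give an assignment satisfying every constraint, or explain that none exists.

Unit clause (valve) forces valve = True.
Set idle = True.
  then (hot ∨ ¬idle) forces hot = True.
  then (¬busy ∨ ¬hot) forces busy = False.
  then (¬alarm ∨ ¬hot) forces alarm = False.
  then (busy ∨ cold) forces cold = True.
  then (alarm ∨ ¬open) forces open = False.
  then (busy ∨ ¬cold ∨ ¬idle ∨ ¬net) forces net = False.
Set power = True.
Set wind = False.
All clauses satisfied.

idle = True, power = True, open = False, alarm = False, busy = False, hot = True, wind = False, net = False, valve = True, cold = True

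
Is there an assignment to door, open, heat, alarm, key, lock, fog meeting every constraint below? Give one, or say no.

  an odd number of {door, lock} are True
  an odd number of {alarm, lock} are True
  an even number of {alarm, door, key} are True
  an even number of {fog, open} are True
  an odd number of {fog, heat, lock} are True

door: True, open: False, heat: True, alarm: True, key: False, lock: False, fog: False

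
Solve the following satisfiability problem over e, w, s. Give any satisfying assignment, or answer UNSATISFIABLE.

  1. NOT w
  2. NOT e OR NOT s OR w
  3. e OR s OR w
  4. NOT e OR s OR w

e=F; w=F; s=T

Unit clause (NOT w) forces w = False.
Try e = True:
  (NOT e OR NOT s OR w) forces s = False.
  clause (NOT e OR s OR w) is falsified — backtrack.
So e = False.
  then (e OR s OR w) forces s = True.
All clauses satisfied.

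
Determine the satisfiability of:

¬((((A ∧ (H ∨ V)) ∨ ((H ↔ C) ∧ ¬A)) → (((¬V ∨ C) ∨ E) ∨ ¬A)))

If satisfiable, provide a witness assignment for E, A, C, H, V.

E: False; A: True; C: False; H: False; V: True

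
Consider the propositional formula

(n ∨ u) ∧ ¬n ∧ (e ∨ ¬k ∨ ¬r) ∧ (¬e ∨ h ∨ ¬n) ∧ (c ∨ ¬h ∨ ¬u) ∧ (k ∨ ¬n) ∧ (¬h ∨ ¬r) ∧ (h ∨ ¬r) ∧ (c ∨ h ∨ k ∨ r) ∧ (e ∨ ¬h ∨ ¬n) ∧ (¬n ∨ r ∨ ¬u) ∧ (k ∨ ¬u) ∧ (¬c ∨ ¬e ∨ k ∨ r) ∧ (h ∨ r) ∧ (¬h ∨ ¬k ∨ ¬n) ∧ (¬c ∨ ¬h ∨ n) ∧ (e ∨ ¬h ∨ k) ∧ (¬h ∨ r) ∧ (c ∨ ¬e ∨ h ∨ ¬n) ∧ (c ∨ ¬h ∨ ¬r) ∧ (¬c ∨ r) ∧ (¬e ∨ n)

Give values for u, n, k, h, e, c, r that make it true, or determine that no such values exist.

Case n = True:
  Clause (¬n) is falsified — contradiction.
Case n = False:
  (n ∨ u) forces u = True.
  (k ∨ ¬u) forces k = True.
  (¬e ∨ n) forces e = False.
  (e ∨ ¬k ∨ ¬r) forces r = False.
  (h ∨ r) forces h = True.
  Clause (¬h ∨ r) is falsified — contradiction.
Both cases fail, so the formula is unsatisfiable.

Unsatisfiable — no assignment works.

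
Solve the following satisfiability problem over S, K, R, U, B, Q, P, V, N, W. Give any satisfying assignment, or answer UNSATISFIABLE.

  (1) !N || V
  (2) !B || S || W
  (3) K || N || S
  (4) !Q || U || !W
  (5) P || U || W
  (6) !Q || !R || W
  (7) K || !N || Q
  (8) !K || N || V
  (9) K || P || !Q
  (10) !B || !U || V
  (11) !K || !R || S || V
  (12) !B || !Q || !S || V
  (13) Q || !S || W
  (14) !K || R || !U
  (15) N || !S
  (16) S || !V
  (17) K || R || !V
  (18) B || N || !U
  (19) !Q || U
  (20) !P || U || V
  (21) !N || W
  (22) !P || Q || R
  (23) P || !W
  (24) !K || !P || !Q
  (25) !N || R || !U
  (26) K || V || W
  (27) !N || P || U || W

S = True; K = True; R = True; U = False; B = False; Q = False; P = True; V = True; N = True; W = True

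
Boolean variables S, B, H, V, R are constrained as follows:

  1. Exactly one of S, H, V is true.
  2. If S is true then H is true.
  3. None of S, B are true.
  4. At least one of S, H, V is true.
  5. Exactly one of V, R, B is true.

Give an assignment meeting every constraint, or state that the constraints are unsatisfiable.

S = False; B = False; H = True; V = False; R = True

  (1) {S, H, V}: 1 true — exactly one ✓
  (2) S=F ⇒ H: vacuous ✓
  (3) {S, B}: 0 true — none ✓
  (4) {S, H, V}: 1 true — at least one ✓
  (5) {V, R, B}: 1 true — exactly one ✓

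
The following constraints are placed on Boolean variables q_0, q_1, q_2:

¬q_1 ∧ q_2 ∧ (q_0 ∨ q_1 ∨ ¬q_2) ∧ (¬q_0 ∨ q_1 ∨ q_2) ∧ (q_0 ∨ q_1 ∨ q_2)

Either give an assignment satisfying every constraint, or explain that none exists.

q_0 = True, q_1 = False, q_2 = True

Unit clause (¬q_1) forces q_1 = False.
Unit clause (q_2) forces q_2 = True.
In (q_0 ∨ q_1 ∨ ¬q_2) only q_0 is left, so q_0 = True.
Check each clause:
  (¬q_1): ¬q_1 holds.
  (q_2): q_2 holds.
  (q_0 ∨ q_1 ∨ ¬q_2): q_0 holds.
  (¬q_0 ∨ q_1 ∨ q_2): q_2 holds.
  (q_0 ∨ q_1 ∨ q_2): q_0 holds.
All clauses satisfied.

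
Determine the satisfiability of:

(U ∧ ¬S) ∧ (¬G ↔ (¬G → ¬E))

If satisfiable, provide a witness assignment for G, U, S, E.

G=F, U=T, S=F, E=F

  U ∧ ¬S = True
    ¬S = True
  ¬G ↔ (¬G → ¬E) = True
    ¬G = True
    ¬G → ¬E = True
      ¬G = True
      ¬E = True
Both conjuncts True, so the formula holds.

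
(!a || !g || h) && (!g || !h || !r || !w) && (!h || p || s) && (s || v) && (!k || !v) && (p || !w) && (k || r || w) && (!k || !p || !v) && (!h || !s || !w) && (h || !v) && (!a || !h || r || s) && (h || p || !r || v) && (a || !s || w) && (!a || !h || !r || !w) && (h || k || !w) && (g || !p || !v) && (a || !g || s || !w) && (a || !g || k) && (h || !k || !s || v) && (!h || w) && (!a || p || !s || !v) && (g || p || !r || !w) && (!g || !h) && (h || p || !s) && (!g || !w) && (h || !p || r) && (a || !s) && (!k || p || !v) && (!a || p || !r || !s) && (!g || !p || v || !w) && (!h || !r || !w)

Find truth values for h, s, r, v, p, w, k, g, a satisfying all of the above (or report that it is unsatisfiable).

h = False, s = True, r = True, v = False, p = True, w = False, k = False, g = False, a = True

Set h = False.
  then (h || !v) forces v = False.
  then (s || v) forces s = True.
  then (h || !k || !s || v) forces k = False.
  then (h || p || !s) forces p = True.
  then (h || !p || r) forces r = True.
  then (a || !s) forces a = True.
  then (!a || !g || h) forces g = False.
  then (h || k || !w) forces w = False.
All clauses satisfied.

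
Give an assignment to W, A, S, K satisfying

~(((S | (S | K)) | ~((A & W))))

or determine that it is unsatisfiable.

W=T, A=T, S=F, K=F

  ~(((S | (S | K)) | ~((A & W)))) = True
    (S | (S | K)) | ~((A & W)) = False
      S | (S | K) = False
        S | K = False
      ~((A & W)) = False
        A & W = True
The formula evaluates to True.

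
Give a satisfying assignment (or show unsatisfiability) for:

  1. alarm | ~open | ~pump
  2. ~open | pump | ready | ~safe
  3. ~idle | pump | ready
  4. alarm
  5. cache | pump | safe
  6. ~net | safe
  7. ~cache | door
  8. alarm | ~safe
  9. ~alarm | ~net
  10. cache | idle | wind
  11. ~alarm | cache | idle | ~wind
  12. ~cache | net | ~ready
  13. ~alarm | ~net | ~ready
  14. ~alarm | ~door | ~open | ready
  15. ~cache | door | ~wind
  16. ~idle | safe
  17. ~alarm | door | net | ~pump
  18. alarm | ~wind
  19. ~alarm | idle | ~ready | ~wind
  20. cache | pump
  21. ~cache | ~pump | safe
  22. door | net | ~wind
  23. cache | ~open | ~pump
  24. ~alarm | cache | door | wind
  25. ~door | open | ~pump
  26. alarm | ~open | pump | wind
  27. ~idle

net = False, cache = True, ready = False, pump = False, alarm = True, wind = True, safe = True, open = False, idle = False, door = True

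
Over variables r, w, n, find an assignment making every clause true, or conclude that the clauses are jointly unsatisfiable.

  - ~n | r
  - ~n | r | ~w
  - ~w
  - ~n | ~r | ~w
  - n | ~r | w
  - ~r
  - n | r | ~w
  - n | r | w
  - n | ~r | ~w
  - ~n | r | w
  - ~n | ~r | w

The formula is unsatisfiable.

Case r = True:
  Clause (~r) is falsified — contradiction.
Case r = False:
  (~n | r) forces n = False.
  (~w) forces w = False.
  Clause (n | r | w) is falsified — contradiction.
Both cases fail, so the formula is unsatisfiable.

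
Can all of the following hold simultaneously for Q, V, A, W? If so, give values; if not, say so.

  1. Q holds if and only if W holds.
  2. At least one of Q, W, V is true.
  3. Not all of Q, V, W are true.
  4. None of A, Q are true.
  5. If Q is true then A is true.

Q = False, V = True, A = False, W = False

  (1) Q=F, W=F — same ✓
  (2) {Q, W, V}: 1 true — at least one ✓
  (3) {Q, V, W}: 1/3 true — not all ✓
  (4) {A, Q}: 0 true — none ✓
  (5) Q=F ⇒ A: vacuous ✓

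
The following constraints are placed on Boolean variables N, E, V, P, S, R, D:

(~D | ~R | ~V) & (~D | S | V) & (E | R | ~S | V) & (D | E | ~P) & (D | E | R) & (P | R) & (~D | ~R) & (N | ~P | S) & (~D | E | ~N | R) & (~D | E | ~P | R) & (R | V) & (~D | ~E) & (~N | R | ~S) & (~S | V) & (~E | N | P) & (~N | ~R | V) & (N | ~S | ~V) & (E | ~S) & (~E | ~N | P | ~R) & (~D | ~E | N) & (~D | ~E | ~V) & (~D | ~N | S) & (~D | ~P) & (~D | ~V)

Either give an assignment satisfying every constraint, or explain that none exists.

Set N = True.
Set E = True.
  then (~D | ~E) forces D = False.
Try V = False:
  (R | V) forces R = True.
  clause (~N | ~R | V) is falsified — backtrack.
So V = True.
Set P = True.
Set S = True.
  then (~N | R | ~S) forces R = True.
All clauses satisfied.

N=T, E=T, V=T, P=T, S=T, R=T, D=F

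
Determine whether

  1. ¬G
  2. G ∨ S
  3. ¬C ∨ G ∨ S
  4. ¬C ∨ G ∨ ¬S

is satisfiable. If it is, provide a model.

Unit clause (¬G) forces G = False.
In (G ∨ S) only S is left, so S = True.
In (¬C ∨ G ∨ ¬S) only ¬C is left, so C = False.
Check each clause:
  (¬G): ¬G holds.
  (G ∨ S): S holds.
  (¬C ∨ G ∨ S): ¬C holds.
  (¬C ∨ G ∨ ¬S): ¬C holds.
All clauses satisfied.

G = False; S = True; C = False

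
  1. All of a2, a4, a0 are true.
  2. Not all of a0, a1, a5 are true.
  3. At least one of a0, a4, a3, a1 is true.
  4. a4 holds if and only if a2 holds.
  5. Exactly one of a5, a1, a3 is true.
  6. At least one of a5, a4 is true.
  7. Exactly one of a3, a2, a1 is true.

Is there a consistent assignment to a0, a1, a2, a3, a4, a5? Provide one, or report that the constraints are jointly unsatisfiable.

a0 = True, a1 = False, a2 = True, a3 = False, a4 = True, a5 = True

  (1) {a2, a4, a0}: all 3 true ✓
  (2) {a0, a1, a5}: 2/3 true — not all ✓
  (3) {a0, a4, a3, a1}: 2 true — at least one ✓
  (4) a4=T, a2=T — same ✓
  (5) {a5, a1, a3}: 1 true — exactly one ✓
  (6) {a5, a4}: 2 true — at least one ✓
  (7) {a3, a2, a1}: 1 true — exactly one ✓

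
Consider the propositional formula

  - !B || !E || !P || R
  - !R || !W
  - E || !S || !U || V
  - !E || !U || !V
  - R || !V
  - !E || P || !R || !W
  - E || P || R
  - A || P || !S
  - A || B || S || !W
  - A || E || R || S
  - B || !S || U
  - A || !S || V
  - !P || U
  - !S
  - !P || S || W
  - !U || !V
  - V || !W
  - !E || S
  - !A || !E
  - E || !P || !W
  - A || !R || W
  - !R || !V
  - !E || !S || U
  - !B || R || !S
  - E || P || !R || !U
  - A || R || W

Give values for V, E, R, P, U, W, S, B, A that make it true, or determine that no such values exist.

V = False; E = False; R = True; P = False; U = False; W = False; S = False; B = False; A = True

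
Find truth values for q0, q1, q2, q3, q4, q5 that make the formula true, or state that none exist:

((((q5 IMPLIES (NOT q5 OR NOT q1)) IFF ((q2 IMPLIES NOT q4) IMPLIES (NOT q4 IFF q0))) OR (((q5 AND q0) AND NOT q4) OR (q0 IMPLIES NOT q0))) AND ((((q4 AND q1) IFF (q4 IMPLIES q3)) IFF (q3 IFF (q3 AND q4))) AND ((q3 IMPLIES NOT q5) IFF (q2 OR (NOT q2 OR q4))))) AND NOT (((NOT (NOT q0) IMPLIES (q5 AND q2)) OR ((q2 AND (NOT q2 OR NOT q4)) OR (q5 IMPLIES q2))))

Unsatisfiable

Case q2 = True: the conjunct NOT (((NOT (NOT q0) IMPLIES (q5 AND q2)) OR ((q2 AND (NOT q2 OR NOT q4)) OR (q5 IMPLIES q2)))) becomes NOT (((NOT (NOT q0) IMPLIES q5) OR True)) = False.
Case q2 = False: the formula simplifies to ((((q5 IMPLIES (NOT q5 OR NOT q1)) IFF (NOT q4 IFF q0)) OR (((q5 AND q0) AND NOT q4) OR (q0 IMPLIES NOT q0))) AND ((((q4 AND q1) IFF (q4 IMPLIES q3)) IFF (q3 IFF (q3 AND q4))) AND (q3 IMPLIES NOT q5))) AND NOT ((NOT q0 OR NOT q5)).
  q0 = True: simplifies to ((((q5 IMPLIES (NOT q5 OR NOT q1)) IFF NOT q4) OR (q5 AND NOT q4)) AND ((((q4 AND q1) IFF (q4 IMPLIES q3)) IFF (q3 IFF (q3 AND q4))) AND (q3 IMPLIES NOT q5))) AND NOT (NOT q5).
    q5 = True: simplifies to ((NOT q1 IFF NOT q4) OR NOT q4) AND ((((q4 AND q1) IFF (q4 IMPLIES q3)) IFF (q3 IFF (q3 AND q4))) AND NOT q3).
      q3 = True: the conjunct NOT q3 is False.
      q3 = False: simplifies to ((NOT q1 IFF NOT q4) OR NOT q4) AND ((q4 AND q1) IFF NOT q4).
        q4 = True: simplifies to q1 AND NOT q1.
          q1 = True: the conjunct NOT q1 is False.
          q1 = False: the conjunct q1 is False.
        q4 = False: the conjunct (q4 AND q1) IFF NOT q4 becomes (False AND q1) IFF NOT False = False.
    q5 = False: the conjunct NOT (NOT q5) becomes NOT (NOT False) = False.
  q0 = False: the conjunct NOT ((NOT q0 OR NOT q5)) becomes NOT ((True OR NOT q5)) = False.
Both cases fail — unsatisfiable.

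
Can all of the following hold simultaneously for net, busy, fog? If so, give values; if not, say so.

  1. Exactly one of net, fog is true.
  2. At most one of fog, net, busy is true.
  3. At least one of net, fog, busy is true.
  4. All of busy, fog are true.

Case busy = True:
  (2) with busy=T forces fog = False.
  Constraint (4) is violated (fog=F) — contradiction.
Case busy = False:
  Constraint (4) is violated (busy=F) — contradiction.
Both cases fail — unsatisfiable.

Unsatisfiable — no assignment works.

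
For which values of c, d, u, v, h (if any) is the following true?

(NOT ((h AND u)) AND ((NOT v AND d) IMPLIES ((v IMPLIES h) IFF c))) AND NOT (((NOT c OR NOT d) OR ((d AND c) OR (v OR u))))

The conjunct NOT (((NOT c OR NOT d) OR ((d AND c) OR (v OR u)))) is unsatisfiable on its own:
  c = True: simplifies to NOT ((NOT d OR (d OR (v OR u)))).
    d = True: this becomes NOT ((False OR True)) = False.
    d = False: this becomes NOT ((True OR (v OR u))) = False.
  c = False: this becomes NOT ((True OR (v OR u))) = False.
So the whole conjunction is unsatisfiable.

UNSATISFIABLE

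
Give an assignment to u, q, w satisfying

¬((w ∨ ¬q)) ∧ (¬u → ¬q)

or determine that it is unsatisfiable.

u: True, q: True, w: False

  ¬((w ∨ ¬q)) = True
    w ∨ ¬q = False
      ¬q = False
  ¬u → ¬q = True
    ¬u = False
    ¬q = False
Both conjuncts True, so the formula holds.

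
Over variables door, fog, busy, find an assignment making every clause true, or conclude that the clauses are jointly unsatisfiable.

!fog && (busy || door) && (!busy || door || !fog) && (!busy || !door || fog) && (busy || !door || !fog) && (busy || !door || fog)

door=F, fog=F, busy=T

Unit clause (!fog) forces fog = False.
Set door = False.
  then (busy || door) forces busy = True.
Check each clause:
  (!fog): !fog holds.
  (busy || door): busy holds.
  (!busy || door || !fog): !fog holds.
  (!busy || !door || fog): !door holds.
  (busy || !door || !fog): busy holds.
  (busy || !door || fog): busy holds.
All clauses satisfied.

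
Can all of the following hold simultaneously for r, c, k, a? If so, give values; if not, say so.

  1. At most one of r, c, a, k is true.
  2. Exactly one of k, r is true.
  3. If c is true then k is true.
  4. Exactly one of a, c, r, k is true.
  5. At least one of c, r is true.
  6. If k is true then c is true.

r = True, c = False, k = False, a = False

  (1) {r, c, a, k}: 1 true — at most one ✓
  (2) {k, r}: 1 true — exactly one ✓
  (3) c=F ⇒ k: vacuous ✓
  (4) {a, c, r, k}: 1 true — exactly one ✓
  (5) {c, r}: 1 true — at least one ✓
  (6) k=F ⇒ c: vacuous ✓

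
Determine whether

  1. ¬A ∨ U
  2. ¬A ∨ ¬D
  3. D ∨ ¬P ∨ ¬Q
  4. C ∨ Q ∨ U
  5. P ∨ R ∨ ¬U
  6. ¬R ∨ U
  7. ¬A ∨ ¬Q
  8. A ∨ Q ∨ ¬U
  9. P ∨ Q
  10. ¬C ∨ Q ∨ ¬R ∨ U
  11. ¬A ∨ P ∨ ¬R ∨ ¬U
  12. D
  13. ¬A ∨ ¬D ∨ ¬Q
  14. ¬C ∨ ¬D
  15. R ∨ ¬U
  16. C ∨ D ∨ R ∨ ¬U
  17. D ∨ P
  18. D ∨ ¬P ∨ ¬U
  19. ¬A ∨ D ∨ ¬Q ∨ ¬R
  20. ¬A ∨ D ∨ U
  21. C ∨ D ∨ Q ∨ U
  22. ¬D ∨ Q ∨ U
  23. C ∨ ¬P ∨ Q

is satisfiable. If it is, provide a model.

D = True; C = False; Q = True; P = True; R = False; U = False; A = False

Unit clause (D) forces D = True.
In (¬C ∨ ¬D) only ¬C is left, so C = False.
In (¬A ∨ ¬D) only ¬A is left, so A = False.
Set Q = True.
Set P = True.
Set R = False.
  then (R ∨ ¬U) forces U = False.
All clauses satisfied.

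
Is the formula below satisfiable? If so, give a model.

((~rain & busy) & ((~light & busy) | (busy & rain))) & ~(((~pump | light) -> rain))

rain: False; pump: False; busy: True; light: False

  (~rain & busy) & ((~light & busy) | (busy & rain)) = True
    ~rain & busy = True
      ~rain = True
    (~light & busy) | (busy & rain) = True
      ~light & busy = True
        ~light = True
      busy & rain = False
  ~(((~pump | light) -> rain)) = True
    (~pump | light) -> rain = False
      ~pump | light = True
        ~pump = True
Both conjuncts True, so the formula holds.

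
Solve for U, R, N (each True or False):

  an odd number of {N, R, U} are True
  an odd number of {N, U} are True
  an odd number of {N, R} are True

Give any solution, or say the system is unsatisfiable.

U: False, R: False, N: True

{N, R, U}: 1 true → odd ✓
{N, U}: 1 true → odd ✓
{N, R}: 1 true → odd ✓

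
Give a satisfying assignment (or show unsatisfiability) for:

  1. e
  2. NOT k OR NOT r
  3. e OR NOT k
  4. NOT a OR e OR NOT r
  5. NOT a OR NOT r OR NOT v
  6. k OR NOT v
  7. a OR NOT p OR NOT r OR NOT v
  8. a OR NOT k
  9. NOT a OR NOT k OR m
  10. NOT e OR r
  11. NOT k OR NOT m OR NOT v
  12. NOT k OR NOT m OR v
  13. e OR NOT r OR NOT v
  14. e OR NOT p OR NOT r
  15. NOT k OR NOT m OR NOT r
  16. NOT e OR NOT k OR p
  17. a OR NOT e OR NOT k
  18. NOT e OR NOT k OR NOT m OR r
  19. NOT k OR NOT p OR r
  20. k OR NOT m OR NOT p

r: True; p: False; m: True; a: False; v: False; e: True; k: False

Unit clause (e) forces e = True.
In (NOT e OR r) only r is left, so r = True.
In (NOT k OR NOT r) only NOT k is left, so k = False.
In (k OR NOT v) only NOT v is left, so v = False.
Set p = False.
Set m = True.
Set a = False.
All clauses satisfied.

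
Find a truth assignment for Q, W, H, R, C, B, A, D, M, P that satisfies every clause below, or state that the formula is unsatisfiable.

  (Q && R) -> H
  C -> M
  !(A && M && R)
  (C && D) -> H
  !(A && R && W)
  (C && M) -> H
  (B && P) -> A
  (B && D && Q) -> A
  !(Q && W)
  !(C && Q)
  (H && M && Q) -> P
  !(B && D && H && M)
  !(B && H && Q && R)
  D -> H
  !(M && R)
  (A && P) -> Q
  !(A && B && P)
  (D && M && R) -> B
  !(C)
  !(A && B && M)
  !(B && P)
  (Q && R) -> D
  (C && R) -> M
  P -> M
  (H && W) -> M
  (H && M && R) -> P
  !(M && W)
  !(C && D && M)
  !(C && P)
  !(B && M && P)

Unit clause (!C) forces C = False.
Set Q = False.
Set W = False.
Set H = True.
Set R = False.
Set B = True.
  then (!B || !P) forces P = False.
Set A = False.
Set D = True.
  then (!B || !D || !H || !M) forces M = False.
All clauses satisfied.

Q: False, W: False, H: True, R: False, C: False, B: True, A: False, D: True, M: False, P: False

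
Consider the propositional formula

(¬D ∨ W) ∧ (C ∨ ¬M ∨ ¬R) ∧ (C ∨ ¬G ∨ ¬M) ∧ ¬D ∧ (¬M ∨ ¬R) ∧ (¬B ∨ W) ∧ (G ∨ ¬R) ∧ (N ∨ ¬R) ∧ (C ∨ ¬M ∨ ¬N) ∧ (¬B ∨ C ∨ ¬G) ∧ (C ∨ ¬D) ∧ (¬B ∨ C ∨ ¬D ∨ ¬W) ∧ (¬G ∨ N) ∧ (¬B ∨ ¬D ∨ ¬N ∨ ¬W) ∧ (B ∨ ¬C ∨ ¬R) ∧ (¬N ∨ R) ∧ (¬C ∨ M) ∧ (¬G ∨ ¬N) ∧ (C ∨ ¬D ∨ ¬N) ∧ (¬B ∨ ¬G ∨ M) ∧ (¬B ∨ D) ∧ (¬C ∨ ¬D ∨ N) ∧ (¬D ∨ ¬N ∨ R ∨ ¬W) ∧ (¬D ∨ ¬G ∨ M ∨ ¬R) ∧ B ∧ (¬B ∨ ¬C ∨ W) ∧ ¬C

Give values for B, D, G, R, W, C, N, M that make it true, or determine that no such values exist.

No satisfying assignment exists.

Case B = True:
  (¬D) forces D = False.
  Clause (¬B ∨ D) is falsified — contradiction.
Case B = False:
  Clause (B) is falsified — contradiction.
Both cases fail, so the formula is unsatisfiable.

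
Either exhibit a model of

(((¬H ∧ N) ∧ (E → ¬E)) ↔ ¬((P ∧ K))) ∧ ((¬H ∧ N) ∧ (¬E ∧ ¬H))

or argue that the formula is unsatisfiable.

H = False, N = True, P = True, E = False, K = False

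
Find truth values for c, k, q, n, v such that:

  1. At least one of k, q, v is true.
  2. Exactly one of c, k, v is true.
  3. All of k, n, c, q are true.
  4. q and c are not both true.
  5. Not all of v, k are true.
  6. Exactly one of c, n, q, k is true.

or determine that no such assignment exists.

No satisfying assignment exists.

Case q = True:
  (3) forces k = True.
  Constraint (6) is violated (q=T, k=T) — contradiction.
Case q = False:
  Constraint (3) is violated (q=F) — contradiction.
Both cases fail — unsatisfiable.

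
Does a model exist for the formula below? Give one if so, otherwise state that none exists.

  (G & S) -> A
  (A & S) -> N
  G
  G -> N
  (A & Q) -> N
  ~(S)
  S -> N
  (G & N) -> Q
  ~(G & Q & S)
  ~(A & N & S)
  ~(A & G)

Q=T, N=T, G=T, A=F, S=F

Unit clause (~S) forces S = False.
Unit clause (G) forces G = True.
In (~G | N) only N is left, so N = True.
In (~A | ~G) only ~A is left, so A = False.
In (~G | ~N | Q) only Q is left, so Q = True.
All clauses satisfied.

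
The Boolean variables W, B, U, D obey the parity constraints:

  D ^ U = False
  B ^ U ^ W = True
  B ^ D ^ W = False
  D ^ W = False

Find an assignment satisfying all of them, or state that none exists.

Adding constraints 1, 2, 3 mod 2: every variable appears an even number of times on the left, so the left side is 0.
But the right sides sum to 1 (mod 2). 0 ≠ 1 — the system is inconsistent.

Unsatisfiable — no assignment works.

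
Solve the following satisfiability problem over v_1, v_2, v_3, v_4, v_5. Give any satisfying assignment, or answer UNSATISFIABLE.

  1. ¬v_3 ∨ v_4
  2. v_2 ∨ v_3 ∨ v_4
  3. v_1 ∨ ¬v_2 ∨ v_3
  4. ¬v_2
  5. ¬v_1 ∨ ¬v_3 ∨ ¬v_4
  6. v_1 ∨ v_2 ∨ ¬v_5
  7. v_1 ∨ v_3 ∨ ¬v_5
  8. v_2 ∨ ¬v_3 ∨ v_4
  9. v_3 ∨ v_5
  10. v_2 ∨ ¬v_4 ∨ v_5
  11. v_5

Unit clause (¬v_2) forces v_2 = False.
Unit clause (v_5) forces v_5 = True.
In (v_1 ∨ v_2 ∨ ¬v_5) only v_1 is left, so v_1 = True.
Set v_3 = False.
  then (v_2 ∨ v_3 ∨ v_4) forces v_4 = True.
All clauses satisfied.

v_1: True, v_2: False, v_3: False, v_4: True, v_5: True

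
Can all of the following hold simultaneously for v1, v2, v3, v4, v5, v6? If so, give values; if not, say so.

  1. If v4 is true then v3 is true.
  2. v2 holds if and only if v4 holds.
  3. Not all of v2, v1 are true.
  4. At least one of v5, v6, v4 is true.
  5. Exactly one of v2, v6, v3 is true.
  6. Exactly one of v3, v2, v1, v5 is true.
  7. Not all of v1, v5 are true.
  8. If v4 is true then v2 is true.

v1: True; v2: False; v3: False; v4: False; v5: False; v6: True

  (1) v4=F ⇒ v3: vacuous ✓
  (2) v2=F, v4=F — same ✓
  (3) {v2, v1}: 1/2 true — not all ✓
  (4) {v5, v6, v4}: 1 true — at least one ✓
  (5) {v2, v6, v3}: 1 true — exactly one ✓
  (6) {v3, v2, v1, v5}: 1 true — exactly one ✓
  (7) {v1, v5}: 1/2 true — not all ✓
  (8) v4=F ⇒ v2: vacuous ✓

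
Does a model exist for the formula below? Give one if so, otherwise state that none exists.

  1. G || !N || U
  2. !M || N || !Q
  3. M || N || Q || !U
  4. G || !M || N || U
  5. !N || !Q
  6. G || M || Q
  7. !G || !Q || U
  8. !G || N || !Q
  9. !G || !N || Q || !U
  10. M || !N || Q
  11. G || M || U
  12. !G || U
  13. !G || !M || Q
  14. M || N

Try M = False:
  (M || N) forces N = True.
  (!N || !Q) forces Q = False.
  clause (M || !N || Q) is falsified — backtrack.
So M = True.
Set N = False.
  then (!M || N || !Q) forces Q = False.
  then (!G || !M || Q) forces G = False.
  then (G || !M || N || U) forces U = True.
All clauses satisfied.

M=T, N=F, Q=F, U=T, G=F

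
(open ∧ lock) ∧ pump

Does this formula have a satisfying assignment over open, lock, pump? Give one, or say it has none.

open = True, lock = True, pump = True

  open ∧ lock = True
Both conjuncts True, so the formula holds.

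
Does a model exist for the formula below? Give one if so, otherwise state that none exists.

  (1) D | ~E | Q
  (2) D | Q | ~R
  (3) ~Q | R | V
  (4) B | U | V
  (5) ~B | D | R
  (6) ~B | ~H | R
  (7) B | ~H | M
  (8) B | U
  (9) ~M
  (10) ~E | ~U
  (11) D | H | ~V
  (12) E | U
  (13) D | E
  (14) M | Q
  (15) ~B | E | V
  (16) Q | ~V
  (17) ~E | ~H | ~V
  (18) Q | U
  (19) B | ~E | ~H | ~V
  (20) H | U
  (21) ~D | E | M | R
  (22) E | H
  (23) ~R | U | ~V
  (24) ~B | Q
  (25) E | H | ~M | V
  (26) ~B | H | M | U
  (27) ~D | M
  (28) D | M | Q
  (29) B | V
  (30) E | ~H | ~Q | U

Unit clause (~M) forces M = False.
In (M | Q) only Q is left, so Q = True.
In (~D | M) only ~D is left, so D = False.
In (D | E) only E is left, so E = True.
In (~E | ~U) only ~U is left, so U = False.
In (H | U) only H is left, so H = True.
In (B | ~H | M) only B is left, so B = True.
In (~E | ~H | ~V) only ~V is left, so V = False.
In (~Q | R | V) only R is left, so R = True.
All clauses satisfied.

U=F, H=T, M=F, D=F, B=T, R=T, E=T, Q=T, V=F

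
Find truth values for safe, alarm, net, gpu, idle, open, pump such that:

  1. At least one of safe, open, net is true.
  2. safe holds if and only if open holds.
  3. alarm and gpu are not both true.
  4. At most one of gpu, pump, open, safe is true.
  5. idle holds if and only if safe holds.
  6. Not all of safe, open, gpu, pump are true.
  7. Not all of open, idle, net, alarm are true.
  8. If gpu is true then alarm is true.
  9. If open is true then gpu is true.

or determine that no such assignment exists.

safe: False; alarm: False; net: True; gpu: False; idle: False; open: False; pump: True

  (1) {safe, open, net}: 1 true — at least one ✓
  (2) safe=F, open=F — same ✓
  (3) alarm=F, gpu=F — not both ✓
  (4) {gpu, pump, open, safe}: 1 true — at most one ✓
  (5) idle=F, safe=F — same ✓
  (6) {safe, open, gpu, pump}: 1/4 true — not all ✓
  (7) {open, idle, net, alarm}: 1/4 true — not all ✓
  (8) gpu=F ⇒ alarm: vacuous ✓
  (9) open=F ⇒ gpu: vacuous ✓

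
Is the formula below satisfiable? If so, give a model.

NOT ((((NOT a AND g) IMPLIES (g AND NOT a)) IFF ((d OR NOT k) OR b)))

g = True, a = False, b = False, d = False, k = True

  NOT ((((NOT a AND g) IMPLIES (g AND NOT a)) IFF ((d OR NOT k) OR b))) = True
    ((NOT a AND g) IMPLIES (g AND NOT a)) IFF ((d OR NOT k) OR b) = False
      (NOT a AND g) IMPLIES (g AND NOT a) = True
        NOT a AND g = True
          NOT a = True
        g AND NOT a = True
          NOT a = True
      (d OR NOT k) OR b = False
        d OR NOT k = False
          NOT k = False
The formula evaluates to True.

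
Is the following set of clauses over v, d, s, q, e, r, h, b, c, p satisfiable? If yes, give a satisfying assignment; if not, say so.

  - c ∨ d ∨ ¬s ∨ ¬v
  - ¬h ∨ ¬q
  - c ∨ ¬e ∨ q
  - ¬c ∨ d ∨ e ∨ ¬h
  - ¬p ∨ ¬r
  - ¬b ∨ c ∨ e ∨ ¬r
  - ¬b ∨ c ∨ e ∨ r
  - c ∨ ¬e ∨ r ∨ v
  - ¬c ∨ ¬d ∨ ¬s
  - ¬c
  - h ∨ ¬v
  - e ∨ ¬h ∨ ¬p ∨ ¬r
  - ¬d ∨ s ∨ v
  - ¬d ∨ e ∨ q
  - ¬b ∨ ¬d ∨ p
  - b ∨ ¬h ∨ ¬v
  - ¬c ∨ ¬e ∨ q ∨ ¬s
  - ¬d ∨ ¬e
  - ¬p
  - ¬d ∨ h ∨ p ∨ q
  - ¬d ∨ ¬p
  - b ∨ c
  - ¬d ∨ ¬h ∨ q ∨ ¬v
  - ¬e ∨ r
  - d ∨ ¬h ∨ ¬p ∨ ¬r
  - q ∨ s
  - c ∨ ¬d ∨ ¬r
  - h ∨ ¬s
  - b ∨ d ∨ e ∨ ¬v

v = False, d = False, s = False, q = True, e = True, r = True, h = False, b = True, c = False, p = False

Unit clause (¬c) forces c = False.
Unit clause (¬p) forces p = False.
In (b ∨ c) only b is left, so b = True.
In (¬b ∨ ¬d ∨ p) only ¬d is left, so d = False.
Try v = True:
  (c ∨ d ∨ ¬s ∨ ¬v) forces s = False.
  (h ∨ ¬v) forces h = True.
  (¬h ∨ ¬q) forces q = False.
  clause (q ∨ s) is falsified — backtrack.
So v = False.
Try s = True:
  (h ∨ ¬s) forces h = True.
  (¬h ∨ ¬q) forces q = False.
  (c ∨ ¬e ∨ q) forces e = False.
  (¬b ∨ c ∨ e ∨ ¬r) forces r = False.
  clause (¬b ∨ c ∨ e ∨ r) is falsified — backtrack.
So s = False.
  then (q ∨ s) forces q = True.
  then (¬h ∨ ¬q) forces h = False.
Try e = False:
  (¬b ∨ c ∨ e ∨ ¬r) forces r = False.
  clause (¬b ∨ c ∨ e ∨ r) is falsified — backtrack.
So e = True.
  then (c ∨ ¬e ∨ r ∨ v) forces r = True.
All clauses satisfied.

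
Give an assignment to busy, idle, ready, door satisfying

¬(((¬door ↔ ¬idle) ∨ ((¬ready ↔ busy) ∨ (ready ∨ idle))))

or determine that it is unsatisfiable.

busy=F; idle=F; ready=F; door=T

  ¬(((¬door ↔ ¬idle) ∨ ((¬ready ↔ busy) ∨ (ready ∨ idle)))) = True
    (¬door ↔ ¬idle) ∨ ((¬ready ↔ busy) ∨ (ready ∨ idle)) = False
      ¬door ↔ ¬idle = False
        ¬door = False
        ¬idle = True
      (¬ready ↔ busy) ∨ (ready ∨ idle) = False
        ¬ready ↔ busy = False
          ¬ready = True
        ready ∨ idle = False
The formula evaluates to True.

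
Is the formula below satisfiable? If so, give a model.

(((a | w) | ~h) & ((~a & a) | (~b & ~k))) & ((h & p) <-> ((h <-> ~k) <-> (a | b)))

k = False; b = False; h = True; a = False; p = False; w = True

  ((a | w) | ~h) & ((~a & a) | (~b & ~k)) = True
    (a | w) | ~h = True
      a | w = True
      ~h = False
    (~a & a) | (~b & ~k) = True
      ~a & a = False
        ~a = True
      ~b & ~k = True
        ~b = True
        ~k = True
  (h & p) <-> ((h <-> ~k) <-> (a | b)) = True
    h & p = False
    (h <-> ~k) <-> (a | b) = False
      h <-> ~k = True
        ~k = True
      a | b = False
Both conjuncts True, so the formula holds.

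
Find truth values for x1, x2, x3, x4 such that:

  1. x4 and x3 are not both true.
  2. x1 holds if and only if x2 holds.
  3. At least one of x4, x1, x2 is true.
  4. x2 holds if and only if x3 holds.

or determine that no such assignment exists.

x1 = False, x2 = False, x3 = False, x4 = True

  (1) x4=T, x3=F — not both ✓
  (2) x1=F, x2=F — same ✓
  (3) {x4, x1, x2}: 1 true — at least one ✓
  (4) x2=F, x3=F — same ✓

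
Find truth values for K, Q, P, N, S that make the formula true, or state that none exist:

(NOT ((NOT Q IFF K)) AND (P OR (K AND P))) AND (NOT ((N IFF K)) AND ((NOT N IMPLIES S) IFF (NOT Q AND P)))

K=F, Q=F, P=T, N=T, S=F

  NOT ((NOT Q IFF K)) AND (P OR (K AND P)) = True
    NOT ((NOT Q IFF K)) = True
      NOT Q IFF K = False
        NOT Q = True
    P OR (K AND P) = True
      K AND P = False
  NOT ((N IFF K)) AND ((NOT N IMPLIES S) IFF (NOT Q AND P)) = True
    NOT ((N IFF K)) = True
      N IFF K = False
    (NOT N IMPLIES S) IFF (NOT Q AND P) = True
      NOT N IMPLIES S = True
        NOT N = False
      NOT Q AND P = True
        NOT Q = True
Both conjuncts True, so the formula holds.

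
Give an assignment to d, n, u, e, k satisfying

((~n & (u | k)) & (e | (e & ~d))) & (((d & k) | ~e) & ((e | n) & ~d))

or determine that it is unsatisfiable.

Case e = True: the formula simplifies to (~n & (u | k)) & ((d & k) & ~d).
  d = True: the conjunct ~d is False.
  d = False: the conjunct d is False.
Case e = False: the conjunct e | (e & ~d) becomes False | (False & ~d) = False.
Both cases fail — unsatisfiable.

The formula is unsatisfiable.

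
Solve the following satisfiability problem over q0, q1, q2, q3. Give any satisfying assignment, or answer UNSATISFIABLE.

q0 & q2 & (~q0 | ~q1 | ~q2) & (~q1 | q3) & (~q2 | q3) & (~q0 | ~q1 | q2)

q0 = True, q1 = False, q2 = True, q3 = True

Unit clause (q0) forces q0 = True.
Unit clause (q2) forces q2 = True.
In (~q0 | ~q1 | ~q2) only ~q1 is left, so q1 = False.
In (~q2 | q3) only q3 is left, so q3 = True.
Check each clause:
  (q0): q0 holds.
  (q2): q2 holds.
  (~q0 | ~q1 | ~q2): ~q1 holds.
  (~q1 | q3): ~q1 holds.
  (~q2 | q3): q3 holds.
  (~q0 | ~q1 | q2): ~q1 holds.
All clauses satisfied.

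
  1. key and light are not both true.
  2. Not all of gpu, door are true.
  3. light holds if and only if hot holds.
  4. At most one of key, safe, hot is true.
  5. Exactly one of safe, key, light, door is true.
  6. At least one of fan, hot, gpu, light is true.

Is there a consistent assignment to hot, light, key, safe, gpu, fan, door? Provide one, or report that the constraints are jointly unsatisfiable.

hot=F; light=F; key=T; safe=F; gpu=T; fan=T; door=F

  (1) key=T, light=F — not both ✓
  (2) {gpu, door}: 1/2 true — not all ✓
  (3) light=F, hot=F — same ✓
  (4) {key, safe, hot}: 1 true — at most one ✓
  (5) {safe, key, light, door}: 1 true — exactly one ✓
  (6) {fan, hot, gpu, light}: 2 true — at least one ✓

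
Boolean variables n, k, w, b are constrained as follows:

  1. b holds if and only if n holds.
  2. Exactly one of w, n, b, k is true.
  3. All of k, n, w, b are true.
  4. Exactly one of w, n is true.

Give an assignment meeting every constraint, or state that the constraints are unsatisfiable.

Case n = True:
  (1) with n=T forces b = True.
  Constraint (2) is violated (n=T, b=T) — contradiction.
Case n = False:
  Constraint (3) is violated (n=F) — contradiction.
Both cases fail — unsatisfiable.

Unsatisfiable — no assignment works.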